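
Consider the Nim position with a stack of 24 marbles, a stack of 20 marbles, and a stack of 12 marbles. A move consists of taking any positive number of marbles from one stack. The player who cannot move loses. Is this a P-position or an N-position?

P-position

Compute the nim-sum pairwise:
24 ⊕ 20 = 12
12 ⊕ 12 = 0
The nim-sum is 0, so this is a P-position: the player to move is in a losing position under optimal play.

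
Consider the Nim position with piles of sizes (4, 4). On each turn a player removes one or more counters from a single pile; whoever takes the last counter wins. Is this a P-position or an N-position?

In binary:
  100  (4)
  100  (4)
  ---
  000  (0)
The nim-sum is 0, so this is a P-position: the player to move is in a losing position under optimal play.

P-position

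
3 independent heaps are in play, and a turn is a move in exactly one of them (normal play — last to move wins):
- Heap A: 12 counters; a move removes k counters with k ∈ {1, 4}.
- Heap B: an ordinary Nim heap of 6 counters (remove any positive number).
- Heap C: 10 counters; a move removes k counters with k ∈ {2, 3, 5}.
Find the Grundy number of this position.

For heap A, compute g(0), g(1), … with moves {1, 4}:
k:     0  1  2  3  4  5  6  7  8  9 10 11 12
g(k):  0  1  0  1  2  0  1  0  1  2  0  1  0
So g(12) = 0.
Heap B is a plain Nim heap of size 6, so its Grundy value is 6.
Build the Grundy sequence for heap C with g(k) = mex{g(k−s) : s ∈ {2, 3, 5}, s ≤ k}:
g(0) = mex{} = 0
g(1) = mex{} = 0
g(2) = mex{0} = 1
g(3) = mex{0} = 1
g(4) = mex{0,1} = 2
g(5) = mex{0,1} = 2
g(6) = mex{0,1,2} = 3
g(7) = mex{1,2} = 0
g(8) = mex{1,2,3} = 0
g(9) = mex{0,2,3} = 1
g(10) = mex{0,2} = 1
So g(10) = 1.
By the Sprague-Grundy theorem, the Grundy value of a sum of independent games is the XOR of the component values.
Combined value = 0 XOR 6 XOR 1 = 7.

7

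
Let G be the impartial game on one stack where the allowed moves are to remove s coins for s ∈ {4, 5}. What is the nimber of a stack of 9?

0

Compute g(0), g(1), … for moves {4, 5}:
g(0) = mex{} = 0
g(1) = mex{} = 0
g(2) = mex{} = 0
g(3) = mex{} = 0
g(4) = mex{0} = 1
g(5) = mex{0} = 1
g(6) = mex{0} = 1
g(7) = mex{0} = 1
g(8) = mex{0,1} = 2
g(9) = mex{1} = 0
So g(9) = 0.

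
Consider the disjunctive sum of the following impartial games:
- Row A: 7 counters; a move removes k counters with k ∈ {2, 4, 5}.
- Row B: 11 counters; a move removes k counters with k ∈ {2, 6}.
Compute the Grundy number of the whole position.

Grundy values for row A (subtraction set {2, 4, 5}):
g(0) = mex{} = 0
g(1) = mex{} = 0
g(2) = mex{0} = 1
g(3) = mex{0} = 1
g(4) = mex{0,1} = 2
g(5) = mex{0,1} = 2
g(6) = mex{0,1,2} = 3
g(7) = mex{1,2} = 0
So g(7) = 0.
Build the Grundy sequence for row B with g(k) = mex{g(k−s) : s ∈ {2, 6}, s ≤ k}:
g(0) = mex{} = 0
g(1) = mex{} = 0
g(2) = mex{0} = 1
g(3) = mex{0} = 1
g(4) = mex{1} = 0
g(5) = mex{1} = 0
g(6) = mex{0} = 1
g(7) = mex{0} = 1
g(8) = mex{1} = 0
g(9) = mex{1} = 0
g(10) = mex{0} = 1
g(11) = mex{0} = 1
So g(11) = 1.
The value of a disjunctive sum is the nim-sum of the parts.
Combined value = 0 XOR 1 = 1.

1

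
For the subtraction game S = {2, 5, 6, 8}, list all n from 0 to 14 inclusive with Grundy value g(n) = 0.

0, 1, 4, 11, 14

Compute g(0), g(1), … for moves {2, 5, 6, 8}:
k:     0  1  2  3  4  5  6  7  8  9 10 11 12 13 14
g(k):  0  0  1  1  0  2  1  3  2  2  3  0  2  1  0
The P-positions (g = 0) in 0..14 are 0, 1, 4, 11, 14.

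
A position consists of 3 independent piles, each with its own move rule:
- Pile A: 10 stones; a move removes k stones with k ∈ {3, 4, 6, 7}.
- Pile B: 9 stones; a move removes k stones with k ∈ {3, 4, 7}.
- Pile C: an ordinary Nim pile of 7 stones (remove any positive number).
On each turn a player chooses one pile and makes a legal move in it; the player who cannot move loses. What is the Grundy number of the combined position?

Build the Grundy sequence for pile A with g(k) = mex{g(k−s) : s ∈ {3, 4, 6, 7}, s ≤ k}:
k:     0  1  2  3  4  5  6  7  8  9 10
g(k):  0  0  0  1  1  1  2  2  2  3  0
So g(10) = 0.
Build the Grundy sequence for pile B with g(k) = mex{g(k−s) : s ∈ {3, 4, 7}, s ≤ k}:
g(0) = mex{} = 0
g(1) = mex{} = 0
g(2) = mex{} = 0
g(3) = mex{0} = 1
g(4) = mex{0} = 1
g(5) = mex{0} = 1
g(6) = mex{0,1} = 2
g(7) = mex{0,1} = 2
g(8) = mex{0,1} = 2
g(9) = mex{0,1,2} = 3
So g(9) = 3.
Pile C is a plain Nim pile of size 7, so its Grundy value is 7.
The value of a disjunctive sum is the nim-sum of the parts.
Combined value = 0 ⊕ 3 ⊕ 7 = 4.

4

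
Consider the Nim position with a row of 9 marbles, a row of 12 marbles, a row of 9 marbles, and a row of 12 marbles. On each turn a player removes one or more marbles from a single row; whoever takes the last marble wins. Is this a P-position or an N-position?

Compute the nim-sum pairwise:
9 ⊕ 12 = 5
5 ⊕ 9 = 12
12 ⊕ 12 = 0
The nim-sum is 0, so this is a P-position: the player to move is in a losing position under optimal play.

P-position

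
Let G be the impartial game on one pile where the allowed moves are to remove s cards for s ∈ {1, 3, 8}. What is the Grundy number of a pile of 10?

Grundy values for subtraction set {1, 3, 8}:
g(0) = mex{} = 0
g(1) = mex{0} = 1
g(2) = mex{1} = 0
g(3) = mex{0} = 1
g(4) = mex{1} = 0
g(5) = mex{0} = 1
g(6) = mex{1} = 0
g(7) = mex{0} = 1
g(8) = mex{0,1} = 2
g(9) = mex{0,1,2} = 3
g(10) = mex{0,1,3} = 2
So g(10) = 2.

2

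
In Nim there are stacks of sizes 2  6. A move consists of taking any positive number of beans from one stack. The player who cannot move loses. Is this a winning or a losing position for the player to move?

Winning position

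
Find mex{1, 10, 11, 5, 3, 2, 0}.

4

The values 0, 1, 2, 3 are all present; 4 is the first non-negative integer missing from the set.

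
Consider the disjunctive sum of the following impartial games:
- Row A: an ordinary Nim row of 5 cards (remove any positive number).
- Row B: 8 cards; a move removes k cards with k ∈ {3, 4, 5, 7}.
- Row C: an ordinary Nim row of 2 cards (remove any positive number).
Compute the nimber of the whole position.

5

Row A is a plain Nim row of size 5, so its Grundy value is 5.
For row B, compute g(0), g(1), … with moves {3, 4, 5, 7}:
g(0) = mex{} = 0
g(1) = mex{} = 0
g(2) = mex{} = 0
g(3) = mex{0} = 1
g(4) = mex{0} = 1
g(5) = mex{0} = 1
g(6) = mex{0,1} = 2
g(7) = mex{0,1} = 2
g(8) = mex{0,1} = 2
So g(8) = 2.
Row C is a plain Nim row of size 2, so its Grundy value is 2.
The value of a disjunctive sum is the nim-sum of the parts.
Combined value = 5 XOR 2 XOR 2 = 5.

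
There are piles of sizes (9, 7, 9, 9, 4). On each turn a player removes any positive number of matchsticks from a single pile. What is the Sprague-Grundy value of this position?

10

Write each in binary and XOR column by column:
  1001  (9)
  0111  (7)
  1001  (9)
  1001  (9)
  0100  (4)
  ----
  1010  (10)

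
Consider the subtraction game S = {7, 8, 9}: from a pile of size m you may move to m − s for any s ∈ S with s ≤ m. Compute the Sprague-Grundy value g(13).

1

Grundy values for subtraction set {7, 8, 9}:
k:     0  1  2  3  4  5  6  7  8  9 10 11 12 13
g(k):  0  0  0  0  0  0  0  1  1  1  1  1  1  1
So g(13) = 1.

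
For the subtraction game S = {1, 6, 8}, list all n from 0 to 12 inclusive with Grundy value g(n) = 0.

0, 2, 4, 7, 9, 11

Grundy values for subtraction set {1, 6, 8}:
g(0) = mex{} = 0
g(1) = mex{0} = 1
g(2) = mex{1} = 0
g(3) = mex{0} = 1
g(4) = mex{1} = 0
g(5) = mex{0} = 1
g(6) = mex{0,1} = 2
g(7) = mex{1,2} = 0
g(8) = mex{0} = 1
g(9) = mex{1} = 0
g(10) = mex{0} = 1
g(11) = mex{1} = 0
g(12) = mex{0,2} = 1
The P-positions (g = 0) in 0..12 are 0, 2, 4, 7, 9, 11.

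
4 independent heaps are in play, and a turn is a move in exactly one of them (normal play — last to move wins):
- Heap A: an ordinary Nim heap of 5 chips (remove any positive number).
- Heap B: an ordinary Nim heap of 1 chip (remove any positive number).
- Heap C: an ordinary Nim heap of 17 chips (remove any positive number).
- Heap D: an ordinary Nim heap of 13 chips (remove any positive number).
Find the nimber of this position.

24

Heap A is a plain Nim heap of size 5, so its Grundy value is 5.
Heap B is a plain Nim heap of size 1, so its Grundy value is 1.
Heap C is a plain Nim heap of size 17, so its Grundy value is 17.
Heap D is a plain Nim heap of size 13, so its Grundy value is 13.
The value of a disjunctive sum is the nim-sum of the parts.
Combined value = 5 ⊕ 1 ⊕ 17 ⊕ 13 = 24.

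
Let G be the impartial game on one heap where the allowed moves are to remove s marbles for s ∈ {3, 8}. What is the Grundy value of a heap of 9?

1

Compute g(0), g(1), … for moves {3, 8}:
g(0) = mex{} = 0
g(1) = mex{} = 0
g(2) = mex{} = 0
g(3) = mex{0} = 1
g(4) = mex{0} = 1
g(5) = mex{0} = 1
g(6) = mex{1} = 0
g(7) = mex{1} = 0
g(8) = mex{0,1} = 2
g(9) = mex{0} = 1
So g(9) = 1.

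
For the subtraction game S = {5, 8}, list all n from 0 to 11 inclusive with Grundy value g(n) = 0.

0, 1, 2, 3, 4

Compute g(0), g(1), … for moves {5, 8}:
k:     0  1  2  3  4  5  6  7  8  9 10 11
g(k):  0  0  0  0  0  1  1  1  1  1  2  2
The P-positions (g = 0) in 0..11 are 0, 1, 2, 3, 4.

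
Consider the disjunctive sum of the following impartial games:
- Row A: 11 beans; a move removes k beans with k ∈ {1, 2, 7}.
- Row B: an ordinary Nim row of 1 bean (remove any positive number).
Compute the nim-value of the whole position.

Build the Grundy sequence for row A with g(k) = mex{g(k−s) : s ∈ {1, 2, 7}, s ≤ k}:
g(0) = mex{} = 0
g(1) = mex{0} = 1
g(2) = mex{0,1} = 2
g(3) = mex{1,2} = 0
g(4) = mex{0,2} = 1
g(5) = mex{0,1} = 2
g(6) = mex{1,2} = 0
g(7) = mex{0,2} = 1
g(8) = mex{0,1} = 2
g(9) = mex{1,2} = 0
g(10) = mex{0,2} = 1
g(11) = mex{0,1} = 2
So g(11) = 2.
Row B is a plain Nim row of size 1, so its Grundy value is 1.
By the Sprague-Grundy theorem, the Grundy value of a sum of independent games is the XOR of the component values.
Combined value = 2 XOR 1 = 3.

3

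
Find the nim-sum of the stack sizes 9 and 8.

Compute the nim-sum pairwise:
9 XOR 8 = 1

1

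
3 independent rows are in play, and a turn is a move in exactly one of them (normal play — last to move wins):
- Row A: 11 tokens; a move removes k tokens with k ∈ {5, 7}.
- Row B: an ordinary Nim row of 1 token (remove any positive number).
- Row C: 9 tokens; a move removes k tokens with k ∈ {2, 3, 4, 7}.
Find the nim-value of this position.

For row A, compute g(0), g(1), … with moves {5, 7}:
k:     0  1  2  3  4  5  6  7  8  9 10 11
g(k):  0  0  0  0  0  1  1  1  1  1  2  2
So g(11) = 2.
Row B is a plain Nim row of size 1, so its Grundy value is 1.
For row C, compute g(0), g(1), … with moves {2, 3, 4, 7}:
k:     0  1  2  3  4  5  6  7  8  9
g(k):  0  0  1  1  2  2  0  3  1  4
So g(9) = 4.
The value of a disjunctive sum is the nim-sum of the parts.
Combined value = 2 ⊕ 1 ⊕ 4 = 7.

7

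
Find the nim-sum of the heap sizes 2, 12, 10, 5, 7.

6

Bitwise XOR of the heap sizes:
  0010  (2)
  1100  (12)
  1010  (10)
  0101  (5)
  0111  (7)
  ----
  0110  (6)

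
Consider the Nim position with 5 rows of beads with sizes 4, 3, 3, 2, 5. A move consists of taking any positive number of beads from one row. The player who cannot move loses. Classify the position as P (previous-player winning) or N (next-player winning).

Compute the nim-sum pairwise:
4 XOR 3 = 7
7 XOR 3 = 4
4 XOR 2 = 6
6 XOR 5 = 3
The nim-sum is 3 ≠ 0, so this is an N-position: the player to move can win.

N-position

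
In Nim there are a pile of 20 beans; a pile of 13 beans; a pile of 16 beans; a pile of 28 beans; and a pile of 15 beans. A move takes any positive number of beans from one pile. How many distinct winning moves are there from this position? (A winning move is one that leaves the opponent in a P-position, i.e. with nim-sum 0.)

In binary:
  10100  (20)
  01101  (13)
  10000  (16)
  11100  (28)
  01111  (15)
  -----
  11010  (26)
The overall nim-sum is X = 26. A pile of size p has a winning move iff p XOR X < p (reduce it to p XOR X).
  20: 20 XOR 26 = 14 < 20 — winning move (to 14).
  13: 13 XOR 26 = 23 ≥ 13 — no move.
  16: 16 XOR 26 = 10 < 16 — winning move (to 10).
  28: 28 XOR 26 = 6 < 28 — winning move (to 6).
  15: 15 XOR 26 = 21 ≥ 15 — no move.
That gives 3 winning moves.

3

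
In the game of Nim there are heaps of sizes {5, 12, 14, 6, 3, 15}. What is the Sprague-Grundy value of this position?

13

Write each in binary and XOR column by column:
  0101  (5)
  1100  (12)
  1110  (14)
  0110  (6)
  0011  (3)
  1111  (15)
  ----
  1101  (13)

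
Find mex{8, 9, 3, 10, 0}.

1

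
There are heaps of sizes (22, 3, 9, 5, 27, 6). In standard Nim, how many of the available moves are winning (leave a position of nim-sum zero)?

3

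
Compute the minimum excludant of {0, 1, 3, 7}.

2

The values 0, 1 are all present; 2 is the first non-negative integer missing from the set.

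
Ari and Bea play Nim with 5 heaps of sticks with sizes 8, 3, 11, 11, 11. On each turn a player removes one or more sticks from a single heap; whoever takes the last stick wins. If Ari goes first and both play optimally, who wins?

Bea wins

Nim-sum: 8 XOR 3 XOR 11 XOR 11 XOR 11 = 0.
The nim-sum is 0, so this is a P-position: the player to move is in a losing position under optimal play; Ari is about to move from it and so loses — Bea wins.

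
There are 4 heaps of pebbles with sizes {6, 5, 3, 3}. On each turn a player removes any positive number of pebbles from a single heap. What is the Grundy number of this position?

3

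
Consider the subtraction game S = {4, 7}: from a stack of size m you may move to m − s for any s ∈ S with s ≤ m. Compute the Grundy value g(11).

Grundy values for subtraction set {4, 7}:
g(0) = mex{} = 0
g(1) = mex{} = 0
g(2) = mex{} = 0
g(3) = mex{} = 0
g(4) = mex{0} = 1
g(5) = mex{0} = 1
g(6) = mex{0} = 1
g(7) = mex{0} = 1
g(8) = mex{0,1} = 2
g(9) = mex{0,1} = 2
g(10) = mex{0,1} = 2
g(11) = mex{1} = 0
So g(11) = 0.

0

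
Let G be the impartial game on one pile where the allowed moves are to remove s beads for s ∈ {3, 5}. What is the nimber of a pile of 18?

0

Compute g(0), g(1), … for moves {3, 5}:
k:     0  1  2  3  4  5  6  7  8  9 10 11 12 13 14 15 16 17 18
g(k):  0  0  0  1  1  1  2  2  0  0  0  1  1  1  2  2  0  0  0
So g(18) = 0.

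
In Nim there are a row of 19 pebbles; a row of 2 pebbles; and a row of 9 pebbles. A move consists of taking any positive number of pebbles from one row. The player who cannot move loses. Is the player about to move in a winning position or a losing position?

Winning position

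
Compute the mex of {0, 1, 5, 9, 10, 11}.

2

The values 0, 1 are all present; 2 is the first non-negative integer missing from the set.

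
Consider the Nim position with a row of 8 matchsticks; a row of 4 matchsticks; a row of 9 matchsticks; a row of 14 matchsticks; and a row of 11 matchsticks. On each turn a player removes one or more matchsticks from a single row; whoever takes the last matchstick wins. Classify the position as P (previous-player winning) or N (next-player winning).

P-position

Write each in binary and XOR column by column:
  1000  (8)
  0100  (4)
  1001  (9)
  1110  (14)
  1011  (11)
  ----
  0000  (0)
The nim-sum is 0, so this is a P-position: the player to move is in a losing position under optimal play.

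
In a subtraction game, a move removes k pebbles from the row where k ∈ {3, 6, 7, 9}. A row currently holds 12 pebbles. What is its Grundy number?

0

Grundy values for subtraction set {3, 6, 7, 9}:
k:     0  1  2  3  4  5  6  7  8  9 10 11 12
g(k):  0  0  0  1  1  1  2  2  2  3  3  3  0
So g(12) = 0.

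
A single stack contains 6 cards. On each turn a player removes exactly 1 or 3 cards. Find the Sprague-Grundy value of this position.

0

Grundy values for subtraction set {1, 3}:
g(0) = mex{} = 0
g(1) = mex{0} = 1
g(2) = mex{1} = 0
g(3) = mex{0} = 1
g(4) = mex{1} = 0
g(5) = mex{0} = 1
g(6) = mex{1} = 0
So g(6) = 0.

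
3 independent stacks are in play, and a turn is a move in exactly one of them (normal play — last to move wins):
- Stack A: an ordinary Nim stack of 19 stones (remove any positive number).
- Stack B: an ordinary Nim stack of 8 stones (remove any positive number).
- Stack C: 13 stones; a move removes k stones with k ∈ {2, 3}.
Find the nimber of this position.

26

Stack A is a plain Nim stack of size 19, so its Grundy value is 19.
Stack B is a plain Nim stack of size 8, so its Grundy value is 8.
Build the Grundy sequence for stack C with g(k) = mex{g(k−s) : s ∈ {2, 3}, s ≤ k}:
k:     0  1  2  3  4  5  6  7  8  9 10 11 12 13
g(k):  0  0  1  1  2  0  0  1  1  2  0  0  1  1
So g(13) = 1.
By the Sprague-Grundy theorem, the Grundy value of a sum of independent games is the XOR of the component values.
Combined value = 19 ⊕ 8 ⊕ 1 = 26.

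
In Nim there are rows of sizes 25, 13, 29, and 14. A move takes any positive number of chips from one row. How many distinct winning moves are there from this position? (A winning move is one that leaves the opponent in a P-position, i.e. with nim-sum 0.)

3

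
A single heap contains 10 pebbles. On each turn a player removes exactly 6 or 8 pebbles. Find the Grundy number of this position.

Grundy values for subtraction set {6, 8}:
k:     0  1  2  3  4  5  6  7  8  9 10
g(k):  0  0  0  0  0  0  1  1  1  1  1
So g(10) = 1.

1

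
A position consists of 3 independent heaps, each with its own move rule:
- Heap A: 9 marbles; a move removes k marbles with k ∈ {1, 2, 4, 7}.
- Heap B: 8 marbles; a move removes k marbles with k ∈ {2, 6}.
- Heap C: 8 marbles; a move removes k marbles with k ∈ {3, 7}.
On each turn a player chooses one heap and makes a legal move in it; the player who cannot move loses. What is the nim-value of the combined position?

Grundy values for heap A (subtraction set {1, 2, 4, 7}):
k:     0  1  2  3  4  5  6  7  8  9
g(k):  0  1  2  0  1  2  0  1  2  0
So g(9) = 0.
Build the Grundy sequence for heap B with g(k) = mex{g(k−s) : s ∈ {2, 6}, s ≤ k}:
k:     0  1  2  3  4  5  6  7  8
g(k):  0  0  1  1  0  0  1  1  0
So g(8) = 0.
For heap C, compute g(0), g(1), … with moves {3, 7}:
g(0) = mex{} = 0
g(1) = mex{} = 0
g(2) = mex{} = 0
g(3) = mex{0} = 1
g(4) = mex{0} = 1
g(5) = mex{0} = 1
g(6) = mex{1} = 0
g(7) = mex{0,1} = 2
g(8) = mex{0,1} = 2
So g(8) = 2.
The value of a disjunctive sum is the nim-sum of the parts.
Combined value = 0 ⊕ 0 ⊕ 2 = 2.

2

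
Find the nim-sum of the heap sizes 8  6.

Compute the nim-sum pairwise:
8 ^ 6 = 14

14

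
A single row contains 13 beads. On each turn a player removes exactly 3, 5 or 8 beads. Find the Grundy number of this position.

0

Grundy values for subtraction set {3, 5, 8}:
k:     0  1  2  3  4  5  6  7  8  9 10 11 12 13
g(k):  0  0  0  1  1  1  2  2  2  3  3  0  0  0
So g(13) = 0.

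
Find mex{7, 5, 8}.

0 is not in the set, so the mex is 0.

0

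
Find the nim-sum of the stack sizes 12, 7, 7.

12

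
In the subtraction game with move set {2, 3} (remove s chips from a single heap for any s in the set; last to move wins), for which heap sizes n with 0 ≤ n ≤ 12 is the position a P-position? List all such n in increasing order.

Compute g(0), g(1), … for moves {2, 3}:
g(0) = mex{} = 0
g(1) = mex{} = 0
g(2) = mex{0} = 1
g(3) = mex{0} = 1
g(4) = mex{0,1} = 2
g(5) = mex{1} = 0
g(6) = mex{1,2} = 0
g(7) = mex{0,2} = 1
g(8) = mex{0} = 1
g(9) = mex{0,1} = 2
g(10) = mex{1} = 0
g(11) = mex{1,2} = 0
g(12) = mex{0,2} = 1
The P-positions (g = 0) in 0..12 are 0, 1, 5, 6, 10, 11.

0, 1, 5, 6, 10, 11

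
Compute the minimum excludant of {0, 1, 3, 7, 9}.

2

The values 0, 1 are all present; 2 is the first non-negative integer missing from the set.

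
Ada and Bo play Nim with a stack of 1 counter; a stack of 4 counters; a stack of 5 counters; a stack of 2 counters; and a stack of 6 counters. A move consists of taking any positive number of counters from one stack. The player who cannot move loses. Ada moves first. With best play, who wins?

Ada wins

Nim-sum: 1 ^ 4 ^ 5 ^ 2 ^ 6 = 4.
The nim-sum is 4 ≠ 0, so this is an N-position: the player to move can win; Ada has a winning move.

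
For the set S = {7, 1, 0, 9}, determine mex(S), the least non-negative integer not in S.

The values 0, 1 are all present; 2 is the first non-negative integer missing from the set.

2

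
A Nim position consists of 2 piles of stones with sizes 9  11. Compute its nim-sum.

2

Nim-sum: 9 XOR 11 = 2.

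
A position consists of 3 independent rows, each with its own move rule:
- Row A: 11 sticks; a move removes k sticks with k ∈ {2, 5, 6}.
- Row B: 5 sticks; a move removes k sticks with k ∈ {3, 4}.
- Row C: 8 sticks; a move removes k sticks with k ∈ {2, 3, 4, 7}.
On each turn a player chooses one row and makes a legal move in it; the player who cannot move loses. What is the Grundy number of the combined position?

Grundy values for row A (subtraction set {2, 5, 6}):
k:     0  1  2  3  4  5  6  7  8  9 10 11
g(k):  0  0  1  1  0  2  1  3  0  2  1  0
So g(11) = 0.
Build the Grundy sequence for row B with g(k) = mex{g(k−s) : s ∈ {3, 4}, s ≤ k}:
k:     0  1  2  3  4  5
g(k):  0  0  0  1  1  1
So g(5) = 1.
Grundy values for row C (subtraction set {2, 3, 4, 7}):
k:     0  1  2  3  4  5  6  7  8
g(k):  0  0  1  1  2  2  0  3  1
So g(8) = 1.
By the Sprague-Grundy theorem, the Grundy value of a sum of independent games is the XOR of the component values.
Combined value = 0 ⊕ 1 ⊕ 1 = 0.

0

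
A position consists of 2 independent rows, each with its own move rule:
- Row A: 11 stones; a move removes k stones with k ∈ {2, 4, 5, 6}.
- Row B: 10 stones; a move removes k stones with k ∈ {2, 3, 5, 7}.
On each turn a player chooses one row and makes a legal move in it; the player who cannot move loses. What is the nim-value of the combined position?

Build the Grundy sequence for row A with g(k) = mex{g(k−s) : s ∈ {2, 4, 5, 6}, s ≤ k}:
g(0) = mex{} = 0
g(1) = mex{} = 0
g(2) = mex{0} = 1
g(3) = mex{0} = 1
g(4) = mex{0,1} = 2
g(5) = mex{0,1} = 2
g(6) = mex{0,1,2} = 3
g(7) = mex{0,1,2} = 3
g(8) = mex{1,2,3} = 0
g(9) = mex{1,2,3} = 0
g(10) = mex{0,2,3} = 1
g(11) = mex{0,2,3} = 1
So g(11) = 1.
Build the Grundy sequence for row B with g(k) = mex{g(k−s) : s ∈ {2, 3, 5, 7}, s ≤ k}:
k:     0  1  2  3  4  5  6  7  8  9 10
g(k):  0  0  1  1  2  2  3  3  4  0  0
So g(10) = 0.
The value of a disjunctive sum is the nim-sum of the parts.
Combined value = 1 ⊕ 0 = 1.

1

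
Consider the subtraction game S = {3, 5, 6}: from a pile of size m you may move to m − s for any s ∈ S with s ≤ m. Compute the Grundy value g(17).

Compute g(0), g(1), … for moves {3, 5, 6}:
k:     0  1  2  3  4  5  6  7  8  9 10 11 12 13 14 15 16 17
g(k):  0  0  0  1  1  1  2  2  2  0  0  0  1  1  1  2  2  2
So g(17) = 2.

2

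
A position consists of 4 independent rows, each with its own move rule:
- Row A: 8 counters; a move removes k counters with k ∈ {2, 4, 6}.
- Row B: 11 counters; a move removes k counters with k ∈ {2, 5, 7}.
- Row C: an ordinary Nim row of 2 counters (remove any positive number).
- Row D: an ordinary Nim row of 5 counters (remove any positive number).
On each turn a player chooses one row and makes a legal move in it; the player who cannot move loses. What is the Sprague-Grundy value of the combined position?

Grundy values for row A (subtraction set {2, 4, 6}):
g(0) = mex{} = 0
g(1) = mex{} = 0
g(2) = mex{0} = 1
g(3) = mex{0} = 1
g(4) = mex{0,1} = 2
g(5) = mex{0,1} = 2
g(6) = mex{0,1,2} = 3
g(7) = mex{0,1,2} = 3
g(8) = mex{1,2,3} = 0
So g(8) = 0.
Build the Grundy sequence for row B with g(k) = mex{g(k−s) : s ∈ {2, 5, 7}, s ≤ k}:
g(0) = mex{} = 0
g(1) = mex{} = 0
g(2) = mex{0} = 1
g(3) = mex{0} = 1
g(4) = mex{1} = 0
g(5) = mex{0,1} = 2
g(6) = mex{0} = 1
g(7) = mex{0,1,2} = 3
g(8) = mex{0,1} = 2
g(9) = mex{0,1,3} = 2
g(10) = mex{1,2} = 0
g(11) = mex{0,1,2} = 3
So g(11) = 3.
Row C is a plain Nim row of size 2, so its Grundy value is 2.
Row D is a plain Nim row of size 5, so its Grundy value is 5.
By the Sprague-Grundy theorem, the Grundy value of a sum of independent games is the XOR of the component values.
Combined value = 0 XOR 3 XOR 2 XOR 5 = 4.

4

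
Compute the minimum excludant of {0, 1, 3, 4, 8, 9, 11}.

2

The values 0, 1 are all present; 2 is the first non-negative integer missing from the set.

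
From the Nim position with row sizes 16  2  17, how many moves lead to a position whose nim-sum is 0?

1

Compute the nim-sum pairwise:
16 ^ 2 = 18
18 ^ 17 = 3
The overall nim-sum is X = 3. A row of size p has a winning move iff p XOR X < p (reduce it to p XOR X).
  16: 16 XOR 3 = 19 ≥ 16 — no move.
  2: 2 XOR 3 = 1 < 2 — winning move (to 1).
  17: 17 XOR 3 = 18 ≥ 17 — no move.
That gives 1 winning move.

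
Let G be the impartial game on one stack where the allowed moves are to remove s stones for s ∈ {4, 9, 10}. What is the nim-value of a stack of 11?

2

Grundy values for subtraction set {4, 9, 10}:
g(0) = mex{} = 0
g(1) = mex{} = 0
g(2) = mex{} = 0
g(3) = mex{} = 0
g(4) = mex{0} = 1
g(5) = mex{0} = 1
g(6) = mex{0} = 1
g(7) = mex{0} = 1
g(8) = mex{1} = 0
g(9) = mex{0,1} = 2
g(10) = mex{0,1} = 2
g(11) = mex{0,1} = 2
So g(11) = 2.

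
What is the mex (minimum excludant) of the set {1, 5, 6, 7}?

0

0 is not in the set, so the mex is 0.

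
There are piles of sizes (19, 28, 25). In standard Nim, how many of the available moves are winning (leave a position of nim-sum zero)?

3

Write each in binary and XOR column by column:
  10011  (19)
  11100  (28)
  11001  (25)
  -----
  10110  (22)
The overall nim-sum is X = 22. A pile of size p has a winning move iff p XOR X < p (reduce it to p XOR X).
  19: 19 XOR 22 = 5 < 19 — winning move (to 5).
  28: 28 XOR 22 = 10 < 28 — winning move (to 10).
  25: 25 XOR 22 = 15 < 25 — winning move (to 15).
That gives 3 winning moves.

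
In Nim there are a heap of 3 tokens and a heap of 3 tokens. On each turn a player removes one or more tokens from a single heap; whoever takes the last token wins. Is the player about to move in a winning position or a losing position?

Losing position

Compute the nim-sum pairwise:
3 XOR 3 = 0
The nim-sum is 0, so this is a P-position: the player to move is in a losing position under optimal play.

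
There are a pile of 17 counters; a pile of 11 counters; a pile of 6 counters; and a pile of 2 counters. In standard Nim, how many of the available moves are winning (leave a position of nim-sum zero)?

1

Compute the nim-sum pairwise:
17 XOR 11 = 26
26 XOR 6 = 28
28 XOR 2 = 30
The overall nim-sum is X = 30. A pile of size p has a winning move iff p XOR X < p (reduce it to p XOR X).
  17: 17 XOR 30 = 15 < 17 — winning move (to 15).
  11: 11 XOR 30 = 21 ≥ 11 — no move.
  6: 6 XOR 30 = 24 ≥ 6 — no move.
  2: 2 XOR 30 = 28 ≥ 2 — no move.
That gives 1 winning move.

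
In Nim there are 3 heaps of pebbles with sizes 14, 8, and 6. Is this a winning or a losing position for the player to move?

Nim-sum: 14 ⊕ 8 ⊕ 6 = 0.
The nim-sum is 0, so this is a P-position: the player to move is in a losing position under optimal play.

Losing position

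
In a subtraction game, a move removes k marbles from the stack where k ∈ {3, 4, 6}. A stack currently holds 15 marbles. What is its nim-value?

Compute g(0), g(1), … for moves {3, 4, 6}:
k:     0  1  2  3  4  5  6  7  8  9 10 11 12 13 14 15
g(k):  0  0  0  1  1  1  2  2  2  0  0  0  1  1  1  2
So g(15) = 2.

2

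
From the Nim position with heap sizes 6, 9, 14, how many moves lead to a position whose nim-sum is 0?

Compute the nim-sum pairwise:
6 XOR 9 = 15
15 XOR 14 = 1
The overall nim-sum is X = 1. A heap of size p has a winning move iff p XOR X < p (reduce it to p XOR X).
  6: 6 XOR 1 = 7 ≥ 6 — no move.
  9: 9 XOR 1 = 8 < 9 — winning move (to 8).
  14: 14 XOR 1 = 15 ≥ 14 — no move.
That gives 1 winning move.

1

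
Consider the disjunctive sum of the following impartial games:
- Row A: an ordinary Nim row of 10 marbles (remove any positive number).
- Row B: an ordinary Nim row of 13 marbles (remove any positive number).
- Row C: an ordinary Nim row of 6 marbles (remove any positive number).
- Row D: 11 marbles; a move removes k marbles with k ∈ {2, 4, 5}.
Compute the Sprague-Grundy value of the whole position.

3

Row A is a plain Nim row of size 10, so its Grundy value is 10.
Row B is a plain Nim row of size 13, so its Grundy value is 13.
Row C is a plain Nim row of size 6, so its Grundy value is 6.
Grundy values for row D (subtraction set {2, 4, 5}):
g(0) = mex{} = 0
g(1) = mex{} = 0
g(2) = mex{0} = 1
g(3) = mex{0} = 1
g(4) = mex{0,1} = 2
g(5) = mex{0,1} = 2
g(6) = mex{0,1,2} = 3
g(7) = mex{1,2} = 0
g(8) = mex{1,2,3} = 0
g(9) = mex{0,2} = 1
g(10) = mex{0,2,3} = 1
g(11) = mex{0,1,3} = 2
So g(11) = 2.
The value of a disjunctive sum is the nim-sum of the parts.
Combined value = 10 XOR 13 XOR 6 XOR 2 = 3.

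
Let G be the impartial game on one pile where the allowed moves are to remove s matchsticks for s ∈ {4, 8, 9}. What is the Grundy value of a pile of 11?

Compute g(0), g(1), … for moves {4, 8, 9}:
g(0) = mex{} = 0
g(1) = mex{} = 0
g(2) = mex{} = 0
g(3) = mex{} = 0
g(4) = mex{0} = 1
g(5) = mex{0} = 1
g(6) = mex{0} = 1
g(7) = mex{0} = 1
g(8) = mex{0,1} = 2
g(9) = mex{0,1} = 2
g(10) = mex{0,1} = 2
g(11) = mex{0,1} = 2
So g(11) = 2.

2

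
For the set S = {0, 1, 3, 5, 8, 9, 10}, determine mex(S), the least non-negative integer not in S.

2

The values 0, 1 are all present; 2 is the first non-negative integer missing from the set.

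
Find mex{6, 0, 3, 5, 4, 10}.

1

0 is in the set but 1 is not, so the mex is 1.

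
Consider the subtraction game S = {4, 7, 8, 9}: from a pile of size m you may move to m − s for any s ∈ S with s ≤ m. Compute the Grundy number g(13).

0

Build the Grundy sequence with g(k) = mex{g(k−s) : s ∈ {4, 7, 8, 9}, s ≤ k}:
g(0) = mex{} = 0
g(1) = mex{} = 0
g(2) = mex{} = 0
g(3) = mex{} = 0
g(4) = mex{0} = 1
g(5) = mex{0} = 1
g(6) = mex{0} = 1
g(7) = mex{0} = 1
g(8) = mex{0,1} = 2
g(9) = mex{0,1} = 2
g(10) = mex{0,1} = 2
g(11) = mex{0,1} = 2
g(12) = mex{0,1,2} = 3
g(13) = mex{1,2} = 0
So g(13) = 0.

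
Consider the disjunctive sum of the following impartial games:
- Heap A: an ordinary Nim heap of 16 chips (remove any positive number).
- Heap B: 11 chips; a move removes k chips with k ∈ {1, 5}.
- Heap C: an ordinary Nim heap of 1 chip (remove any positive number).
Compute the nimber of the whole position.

16

Heap A is a plain Nim heap of size 16, so its Grundy value is 16.
Grundy values for heap B (subtraction set {1, 5}):
g(0) = mex{} = 0
g(1) = mex{0} = 1
g(2) = mex{1} = 0
g(3) = mex{0} = 1
g(4) = mex{1} = 0
g(5) = mex{0} = 1
g(6) = mex{1} = 0
g(7) = mex{0} = 1
g(8) = mex{1} = 0
g(9) = mex{0} = 1
g(10) = mex{1} = 0
g(11) = mex{0} = 1
So g(11) = 1.
Heap C is a plain Nim heap of size 1, so its Grundy value is 1.
By the Sprague-Grundy theorem, the Grundy value of a sum of independent games is the XOR of the component values.
Combined value = 16 XOR 1 XOR 1 = 16.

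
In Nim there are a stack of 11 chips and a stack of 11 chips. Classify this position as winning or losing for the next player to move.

Compute the nim-sum pairwise:
11 ⊕ 11 = 0
The nim-sum is 0, so this is a P-position: the player to move is in a losing position under optimal play.

Losing position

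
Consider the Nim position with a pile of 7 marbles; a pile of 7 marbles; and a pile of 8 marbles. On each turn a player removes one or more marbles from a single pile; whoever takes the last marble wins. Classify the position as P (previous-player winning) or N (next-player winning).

N-position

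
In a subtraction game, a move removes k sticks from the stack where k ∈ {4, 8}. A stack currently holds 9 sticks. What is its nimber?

2

Build the Grundy sequence with g(k) = mex{g(k−s) : s ∈ {4, 8}, s ≤ k}:
k:     0  1  2  3  4  5  6  7  8  9
g(k):  0  0  0  0  1  1  1  1  2  2
So g(9) = 2.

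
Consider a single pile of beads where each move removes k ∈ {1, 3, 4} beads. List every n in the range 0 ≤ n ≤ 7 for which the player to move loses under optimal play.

0, 2, 7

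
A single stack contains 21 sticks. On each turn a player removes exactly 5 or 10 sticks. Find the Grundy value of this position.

Build the Grundy sequence with g(k) = mex{g(k−s) : s ∈ {5, 10}, s ≤ k}:
k:     0  1  2  3  4  5  6  7  8  9 10 11 12 13 14 15 16 17 18 19 20 21
g(k):  0  0  0  0  0  1  1  1  1  1  2  2  2  2  2  0  0  0  0  0  1  1
So g(21) = 1.

1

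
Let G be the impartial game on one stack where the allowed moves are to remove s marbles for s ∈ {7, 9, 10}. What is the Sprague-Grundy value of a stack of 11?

Compute g(0), g(1), … for moves {7, 9, 10}:
g(0) = mex{} = 0
g(1) = mex{} = 0
g(2) = mex{} = 0
g(3) = mex{} = 0
g(4) = mex{} = 0
g(5) = mex{} = 0
g(6) = mex{} = 0
g(7) = mex{0} = 1
g(8) = mex{0} = 1
g(9) = mex{0} = 1
g(10) = mex{0} = 1
g(11) = mex{0} = 1
So g(11) = 1.

1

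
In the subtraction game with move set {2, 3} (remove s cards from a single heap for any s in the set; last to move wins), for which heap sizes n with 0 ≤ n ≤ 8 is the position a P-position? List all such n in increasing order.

0, 1, 5, 6

Compute g(0), g(1), … for moves {2, 3}:
g(0) = mex{} = 0
g(1) = mex{} = 0
g(2) = mex{0} = 1
g(3) = mex{0} = 1
g(4) = mex{0,1} = 2
g(5) = mex{1} = 0
g(6) = mex{1,2} = 0
g(7) = mex{0,2} = 1
g(8) = mex{0} = 1
The P-positions (g = 0) in 0..8 are 0, 1, 5, 6.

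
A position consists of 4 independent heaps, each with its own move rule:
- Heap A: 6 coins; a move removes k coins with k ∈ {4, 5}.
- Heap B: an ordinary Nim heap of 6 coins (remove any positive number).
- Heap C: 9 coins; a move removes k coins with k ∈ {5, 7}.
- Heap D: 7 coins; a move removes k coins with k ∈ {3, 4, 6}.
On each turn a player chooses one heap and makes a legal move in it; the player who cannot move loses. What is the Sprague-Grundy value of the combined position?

For heap A, compute g(0), g(1), … with moves {4, 5}:
k:     0  1  2  3  4  5  6
g(k):  0  0  0  0  1  1  1
So g(6) = 1.
Heap B is a plain Nim heap of size 6, so its Grundy value is 6.
Build the Grundy sequence for heap C with g(k) = mex{g(k−s) : s ∈ {5, 7}, s ≤ k}:
k:     0  1  2  3  4  5  6  7  8  9
g(k):  0  0  0  0  0  1  1  1  1  1
So g(9) = 1.
For heap D, compute g(0), g(1), … with moves {3, 4, 6}:
g(0) = mex{} = 0
g(1) = mex{} = 0
g(2) = mex{} = 0
g(3) = mex{0} = 1
g(4) = mex{0} = 1
g(5) = mex{0} = 1
g(6) = mex{0,1} = 2
g(7) = mex{0,1} = 2
So g(7) = 2.
By the Sprague-Grundy theorem, the Grundy value of a sum of independent games is the XOR of the component values.
Combined value = 1 ⊕ 6 ⊕ 1 ⊕ 2 = 4.

4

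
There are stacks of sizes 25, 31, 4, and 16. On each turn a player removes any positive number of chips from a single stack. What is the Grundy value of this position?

Nim-sum: 25 ⊕ 31 ⊕ 4 ⊕ 16 = 18.

18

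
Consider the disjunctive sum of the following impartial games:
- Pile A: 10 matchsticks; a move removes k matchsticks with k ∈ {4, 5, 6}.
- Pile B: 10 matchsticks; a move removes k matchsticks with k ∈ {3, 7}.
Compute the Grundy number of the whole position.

0

For pile A, compute g(0), g(1), … with moves {4, 5, 6}:
g(0) = mex{} = 0
g(1) = mex{} = 0
g(2) = mex{} = 0
g(3) = mex{} = 0
g(4) = mex{0} = 1
g(5) = mex{0} = 1
g(6) = mex{0} = 1
g(7) = mex{0} = 1
g(8) = mex{0,1} = 2
g(9) = mex{0,1} = 2
g(10) = mex{1} = 0
So g(10) = 0.
Grundy values for pile B (subtraction set {3, 7}):
g(0) = mex{} = 0
g(1) = mex{} = 0
g(2) = mex{} = 0
g(3) = mex{0} = 1
g(4) = mex{0} = 1
g(5) = mex{0} = 1
g(6) = mex{1} = 0
g(7) = mex{0,1} = 2
g(8) = mex{0,1} = 2
g(9) = mex{0} = 1
g(10) = mex{1,2} = 0
So g(10) = 0.
By the Sprague-Grundy theorem, the Grundy value of a sum of independent games is the XOR of the component values.
Combined value = 0 XOR 0 = 0.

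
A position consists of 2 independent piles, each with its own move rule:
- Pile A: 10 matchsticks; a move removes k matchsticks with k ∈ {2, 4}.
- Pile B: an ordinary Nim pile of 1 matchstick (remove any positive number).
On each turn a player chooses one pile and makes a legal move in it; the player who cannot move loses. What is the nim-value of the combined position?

For pile A, compute g(0), g(1), … with moves {2, 4}:
g(0) = mex{} = 0
g(1) = mex{} = 0
g(2) = mex{0} = 1
g(3) = mex{0} = 1
g(4) = mex{0,1} = 2
g(5) = mex{0,1} = 2
g(6) = mex{1,2} = 0
g(7) = mex{1,2} = 0
g(8) = mex{0,2} = 1
g(9) = mex{0,2} = 1
g(10) = mex{0,1} = 2
So g(10) = 2.
Pile B is a plain Nim pile of size 1, so its Grundy value is 1.
By the Sprague-Grundy theorem, the Grundy value of a sum of independent games is the XOR of the component values.
Combined value = 2 XOR 1 = 3.

3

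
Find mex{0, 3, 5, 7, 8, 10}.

0 is in the set but 1 is not, so the mex is 1.

1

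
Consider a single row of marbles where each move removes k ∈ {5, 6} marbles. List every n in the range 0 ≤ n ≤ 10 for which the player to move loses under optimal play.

Compute g(0), g(1), … for moves {5, 6}:
g(0) = mex{} = 0
g(1) = mex{} = 0
g(2) = mex{} = 0
g(3) = mex{} = 0
g(4) = mex{} = 0
g(5) = mex{0} = 1
g(6) = mex{0} = 1
g(7) = mex{0} = 1
g(8) = mex{0} = 1
g(9) = mex{0} = 1
g(10) = mex{0,1} = 2
The P-positions (g = 0) in 0..10 are 0, 1, 2, 3, 4.

0, 1, 2, 3, 4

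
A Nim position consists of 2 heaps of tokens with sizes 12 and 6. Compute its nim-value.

10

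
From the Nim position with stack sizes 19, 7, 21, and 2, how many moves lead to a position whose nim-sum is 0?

Nim-sum: 19 ^ 7 ^ 21 ^ 2 = 3.
The overall nim-sum is X = 3. A stack of size p has a winning move iff p XOR X < p (reduce it to p XOR X).
  19: 19 XOR 3 = 16 < 19 — winning move (to 16).
  7: 7 XOR 3 = 4 < 7 — winning move (to 4).
  21: 21 XOR 3 = 22 ≥ 21 — no move.
  2: 2 XOR 3 = 1 < 2 — winning move (to 1).
That gives 3 winning moves.

3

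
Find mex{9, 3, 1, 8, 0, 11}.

2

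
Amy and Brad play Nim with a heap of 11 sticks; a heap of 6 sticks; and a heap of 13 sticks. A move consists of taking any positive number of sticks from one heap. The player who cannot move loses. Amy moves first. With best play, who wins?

Compute the nim-sum pairwise:
11 XOR 6 = 13
13 XOR 13 = 0
The nim-sum is 0, so this is a P-position: the player to move is in a losing position under optimal play; Amy is about to move from it and so loses — Brad wins.

Brad wins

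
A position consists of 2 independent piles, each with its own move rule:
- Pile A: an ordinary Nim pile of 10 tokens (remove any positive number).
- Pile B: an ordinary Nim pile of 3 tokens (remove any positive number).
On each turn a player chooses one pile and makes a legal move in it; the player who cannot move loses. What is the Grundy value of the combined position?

9

Pile A is a plain Nim pile of size 10, so its Grundy value is 10.
Pile B is a plain Nim pile of size 3, so its Grundy value is 3.
The value of a disjunctive sum is the nim-sum of the parts.
Combined value = 10 XOR 3 = 9.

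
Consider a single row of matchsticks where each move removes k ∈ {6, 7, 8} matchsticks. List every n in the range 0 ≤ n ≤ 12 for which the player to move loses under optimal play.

Compute g(0), g(1), … for moves {6, 7, 8}:
k:     0  1  2  3  4  5  6  7  8  9 10 11 12
g(k):  0  0  0  0  0  0  1  1  1  1  1  1  2
The P-positions (g = 0) in 0..12 are 0, 1, 2, 3, 4, 5.

0, 1, 2, 3, 4, 5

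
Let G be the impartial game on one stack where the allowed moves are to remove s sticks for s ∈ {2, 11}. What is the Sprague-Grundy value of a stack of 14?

Grundy values for subtraction set {2, 11}:
k:     0  1  2  3  4  5  6  7  8  9 10 11 12 13 14
g(k):  0  0  1  1  0  0  1  1  0  0  1  1  2  0  0
So g(14) = 0.

0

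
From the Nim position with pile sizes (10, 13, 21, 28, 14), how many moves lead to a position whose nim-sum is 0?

0

Compute the nim-sum pairwise:
10 ^ 13 = 7
7 ^ 21 = 18
18 ^ 28 = 14
14 ^ 14 = 0
The nim-sum is already 0, so every move leaves a nonzero nim-sum — there are no winning moves.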